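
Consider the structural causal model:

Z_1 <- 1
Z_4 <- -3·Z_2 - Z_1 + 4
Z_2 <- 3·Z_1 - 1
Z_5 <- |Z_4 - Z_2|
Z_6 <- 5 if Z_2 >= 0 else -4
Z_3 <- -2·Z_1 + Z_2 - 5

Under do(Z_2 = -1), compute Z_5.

do(Z_2=-1) replaces the equation Z_2 <- 3·Z_1 - 1 with the constant Z_2 = -1.
Z_4 = -3·Z_2 - Z_1 + 4  [with Z_2=-1, Z_1=1]  = 6
Z_5 = |Z_4 - Z_2|  [with Z_4=6, Z_2=-1]  = 7

7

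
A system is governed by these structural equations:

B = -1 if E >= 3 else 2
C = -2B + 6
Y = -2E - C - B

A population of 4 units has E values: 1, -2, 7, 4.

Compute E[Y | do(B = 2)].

-9

The intervention sets B=2 in all 4 units regardless of E. Recomputing Y per unit gives -6, 0, -18, -12; average -9.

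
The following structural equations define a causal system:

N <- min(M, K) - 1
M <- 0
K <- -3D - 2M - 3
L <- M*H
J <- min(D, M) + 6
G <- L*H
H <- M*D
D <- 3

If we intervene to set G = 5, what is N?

-13

do(G=5) replaces the equation G <- L*H with the constant G = 5.
N is not downstream of the intervention, so its value is determined by the original equations.
K = -3D - 2M - 3  [with D=3, M=0]  = -12
N = min(M, K) - 1  [with M=0, K=-12]  = -13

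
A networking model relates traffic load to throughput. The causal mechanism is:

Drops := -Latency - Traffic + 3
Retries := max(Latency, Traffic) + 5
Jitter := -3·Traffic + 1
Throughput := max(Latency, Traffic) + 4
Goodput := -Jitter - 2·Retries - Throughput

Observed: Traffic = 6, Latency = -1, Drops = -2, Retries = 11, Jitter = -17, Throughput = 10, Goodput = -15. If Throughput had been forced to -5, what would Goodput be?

0

Intervening sets Throughput = -5 and removes its equation (Throughput := max(Latency, Traffic) + 4).
Retries = max(Latency, Traffic) + 5  [with Latency=-1, Traffic=6]  = 11
Jitter = -3·Traffic + 1  [with Traffic=6]  = -17
Goodput = -Jitter - 2·Retries - Throughput  [with Jitter=-17, Retries=11, Throughput=-5]  = 0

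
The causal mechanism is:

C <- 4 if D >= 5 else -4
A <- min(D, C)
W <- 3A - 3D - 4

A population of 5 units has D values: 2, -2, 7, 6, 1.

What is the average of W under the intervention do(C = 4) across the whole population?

-7

Under do(C=4), C's equation is replaced by C=4 for every unit. Per-unit W: -4, -4, -13, -10, -4. Mean = -7.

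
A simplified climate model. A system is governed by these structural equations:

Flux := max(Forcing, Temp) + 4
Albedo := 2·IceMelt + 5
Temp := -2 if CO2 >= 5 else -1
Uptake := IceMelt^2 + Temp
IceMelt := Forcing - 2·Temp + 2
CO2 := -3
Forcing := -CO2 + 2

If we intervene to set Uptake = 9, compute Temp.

-1

Intervening sets Uptake = 9 and removes its equation (Uptake := IceMelt^2 + Temp).
Temp is not downstream of the intervention, so its value is determined by the original equations.
Temp = -2 if CO2 >= 5 else -1  [with CO2=-3]  = -1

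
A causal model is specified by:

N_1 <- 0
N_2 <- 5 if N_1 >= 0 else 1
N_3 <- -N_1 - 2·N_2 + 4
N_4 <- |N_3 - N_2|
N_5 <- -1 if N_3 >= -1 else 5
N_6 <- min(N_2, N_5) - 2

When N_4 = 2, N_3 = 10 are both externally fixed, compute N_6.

-3

The joint intervention fixes N_4 = 2, N_3 = 10, removing each variable's own equation.
N_2 = 5 if N_1 >= 0 else 1  [with N_1=0]  = 5
N_5 = -1 if N_3 >= -1 else 5  [with N_3=10]  = -1
N_6 = min(N_2, N_5) - 2  [with N_2=5, N_5=-1]  = -3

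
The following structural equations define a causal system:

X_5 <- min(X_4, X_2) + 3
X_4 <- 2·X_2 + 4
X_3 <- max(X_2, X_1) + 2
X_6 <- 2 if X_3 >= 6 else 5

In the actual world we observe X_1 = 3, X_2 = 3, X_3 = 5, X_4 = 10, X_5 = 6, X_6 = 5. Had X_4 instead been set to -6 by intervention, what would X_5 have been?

-3

Intervening sets X_4 = -6 and removes its equation (X_4 <- 2·X_2 + 4).
X_5 = min(X_4, X_2) + 3  [with X_4=-6, X_2=3]  = -3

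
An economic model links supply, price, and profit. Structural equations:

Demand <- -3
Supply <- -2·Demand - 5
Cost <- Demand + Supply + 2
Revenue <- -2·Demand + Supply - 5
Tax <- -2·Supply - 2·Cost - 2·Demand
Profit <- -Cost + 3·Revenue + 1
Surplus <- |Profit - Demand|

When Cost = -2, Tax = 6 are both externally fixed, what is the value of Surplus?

Under do(Cost = -2, Tax = 6), each intervened variable's structural equation is replaced by its fixed value.
Supply = -2·Demand - 5  [with Demand=-3]  = 1
Revenue = -2·Demand + Supply - 5  [with Demand=-3, Supply=1]  = 2
Profit = -Cost + 3·Revenue + 1  [with Cost=-2, Revenue=2]  = 9
Surplus = |Profit - Demand|  [with Profit=9, Demand=-3]  = 12

12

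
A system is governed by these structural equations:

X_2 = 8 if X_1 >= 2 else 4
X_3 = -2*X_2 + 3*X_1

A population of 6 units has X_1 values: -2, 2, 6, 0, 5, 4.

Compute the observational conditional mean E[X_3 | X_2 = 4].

-11

Conditioning on X_2=4 selects the 2 unit(s) with X_1 ∈ {-2, 0}. Their X_3 values: -14, -8. Mean = -11.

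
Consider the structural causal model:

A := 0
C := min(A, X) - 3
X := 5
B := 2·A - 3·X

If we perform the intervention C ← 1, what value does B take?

The intervention breaks the incoming arrows to C: C := min(A, X) - 3 no longer applies, and C = 1.
B is not downstream of the intervention, so its value is determined by the original equations.
B = 2·A - 3·X  [with A=0, X=5]  = -15

-15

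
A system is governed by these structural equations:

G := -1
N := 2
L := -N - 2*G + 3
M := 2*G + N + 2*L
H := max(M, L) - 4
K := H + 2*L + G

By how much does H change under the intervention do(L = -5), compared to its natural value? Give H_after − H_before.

-11

do(L=-5) replaces the equation L := -N - 2*G + 3 with the constant L = -5.
M = 2*G + N + 2*L  [with G=-1, N=2, L=-5]  = -10
H = max(M, L) - 4  [with M=-10, L=-5]  = -9
Without intervention: L = -N - 2*G + 3  [with N=2, G=-1]  = 3; M = 2*G + N + 2*L  [with G=-1, N=2, L=3]  = 6; H = max(M, L) - 4  [with M=6, L=3]  = 2.
Change = -9 − 2 = -11.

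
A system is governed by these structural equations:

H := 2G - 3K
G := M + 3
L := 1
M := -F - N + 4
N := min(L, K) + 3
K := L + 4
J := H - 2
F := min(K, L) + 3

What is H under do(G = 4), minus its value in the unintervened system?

Intervening sets G = 4 and removes its equation (G := M + 3).
K = L + 4  [with L=1]  = 5
H = 2G - 3K  [with G=4, K=5]  = -7
Without intervention: K = L + 4  [with L=1]  = 5; F = min(K, L) + 3  [with K=5, L=1]  = 4; N = min(L, K) + 3  [with L=1, K=5]  = 4; M = -F - N + 4  [with F=4, N=4]  = -4; G = M + 3  [with M=-4]  = -1; H = 2G - 3K  [with G=-1, K=5]  = -17.
Change = -7 − (-17) = 10.

10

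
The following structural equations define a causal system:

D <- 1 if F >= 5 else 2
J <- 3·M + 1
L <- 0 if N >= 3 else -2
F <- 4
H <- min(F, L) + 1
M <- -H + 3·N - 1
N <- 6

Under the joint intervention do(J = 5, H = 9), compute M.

Setting J = 5, H = 9 by intervention discards those variables' equations.
M = -H + 3·N - 1  [with H=9, N=6]  = 8

8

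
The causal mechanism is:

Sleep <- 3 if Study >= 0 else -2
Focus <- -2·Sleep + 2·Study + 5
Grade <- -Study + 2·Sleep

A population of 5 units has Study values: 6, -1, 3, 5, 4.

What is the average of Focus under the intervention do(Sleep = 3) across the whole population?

do(Sleep=3) breaks Sleep's dependence on Study. With Sleep=3 fixed, Focus across the units is 11, -3, 5, 9, 7, mean 5.8.

5.8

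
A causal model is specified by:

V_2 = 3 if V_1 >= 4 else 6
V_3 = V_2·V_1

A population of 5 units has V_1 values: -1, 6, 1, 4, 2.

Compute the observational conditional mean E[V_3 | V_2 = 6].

Observing V_2=6 restricts to units where V_2's equation naturally yields 6: V_1 ∈ {-1, 1, 2}. In that subpopulation V_3 = -6, 6, 12, mean 4.

4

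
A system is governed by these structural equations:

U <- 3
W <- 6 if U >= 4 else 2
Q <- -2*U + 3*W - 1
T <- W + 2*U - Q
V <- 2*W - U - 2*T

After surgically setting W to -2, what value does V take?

-41

do(W=-2) replaces the equation W <- 6 if U >= 4 else 2 with the constant W = -2.
Q = -2*U + 3*W - 1  [with U=3, W=-2]  = -13
T = W + 2*U - Q  [with W=-2, U=3, Q=-13]  = 17
V = 2*W - U - 2*T  [with W=-2, U=3, T=17]  = -41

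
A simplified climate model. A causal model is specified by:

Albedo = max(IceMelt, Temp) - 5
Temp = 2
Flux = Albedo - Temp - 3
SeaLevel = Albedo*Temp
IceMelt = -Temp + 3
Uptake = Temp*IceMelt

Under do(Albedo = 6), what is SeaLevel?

The intervention breaks the incoming arrows to Albedo: Albedo = max(IceMelt, Temp) - 5 no longer applies, and Albedo = 6.
SeaLevel = Albedo*Temp  [with Albedo=6, Temp=2]  = 12

12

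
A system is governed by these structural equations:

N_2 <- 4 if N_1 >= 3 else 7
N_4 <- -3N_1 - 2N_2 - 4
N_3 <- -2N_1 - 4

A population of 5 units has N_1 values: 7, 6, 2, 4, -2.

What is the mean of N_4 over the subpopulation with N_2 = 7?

Observing N_2=7 restricts to units where N_2's equation naturally yields 7: N_1 ∈ {2, -2}. In that subpopulation N_4 = -24, -12, mean -18.

-18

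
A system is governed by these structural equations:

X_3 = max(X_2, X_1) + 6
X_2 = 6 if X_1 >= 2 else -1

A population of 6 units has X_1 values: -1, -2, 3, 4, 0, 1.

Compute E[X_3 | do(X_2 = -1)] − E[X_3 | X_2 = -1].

Every unit gets X_2=-1 under the intervention. X_3 values become 5, 5, 9, 10, 6, 7; E[X_3|do(X_2=-1)] = 7.
Observing X_2=-1 restricts to units where X_2's equation naturally yields -1: X_1 ∈ {-1, -2, 0, 1}. In that subpopulation X_3 = 5, 5, 6, 7, mean 5.75.
Difference = 7 − 5.75 = 1.25.

1.25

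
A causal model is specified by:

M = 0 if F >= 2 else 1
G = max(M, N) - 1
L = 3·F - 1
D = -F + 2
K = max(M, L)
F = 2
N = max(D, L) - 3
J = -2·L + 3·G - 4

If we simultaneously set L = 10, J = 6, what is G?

6

Under do(L = 10, J = 6), each intervened variable's structural equation is replaced by its fixed value.
D = -F + 2  [with F=2]  = 0
M = 0 if F >= 2 else 1  [with F=2]  = 0
N = max(D, L) - 3  [with D=0, L=10]  = 7
G = max(M, N) - 1  [with M=0, N=7]  = 6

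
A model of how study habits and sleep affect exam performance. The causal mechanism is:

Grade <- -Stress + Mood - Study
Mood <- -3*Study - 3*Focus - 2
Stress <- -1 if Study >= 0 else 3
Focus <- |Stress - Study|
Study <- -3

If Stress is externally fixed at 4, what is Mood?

-14

Under do(Stress=4), the mechanism Stress <- -1 if Study >= 0 else 3 is discarded; Stress is fixed at 4.
Focus = |Stress - Study|  [with Stress=4, Study=-3]  = 7
Mood = -3*Study - 3*Focus - 2  [with Study=-3, Focus=7]  = -14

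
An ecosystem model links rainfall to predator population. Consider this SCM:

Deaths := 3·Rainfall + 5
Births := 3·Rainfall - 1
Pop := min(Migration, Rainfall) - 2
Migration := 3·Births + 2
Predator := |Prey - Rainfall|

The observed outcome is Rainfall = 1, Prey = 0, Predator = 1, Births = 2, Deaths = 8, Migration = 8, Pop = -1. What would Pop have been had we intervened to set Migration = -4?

Intervening sets Migration = -4 and removes its equation (Migration := 3·Births + 2).
Pop = min(Migration, Rainfall) - 2  [with Migration=-4, Rainfall=1]  = -6

-6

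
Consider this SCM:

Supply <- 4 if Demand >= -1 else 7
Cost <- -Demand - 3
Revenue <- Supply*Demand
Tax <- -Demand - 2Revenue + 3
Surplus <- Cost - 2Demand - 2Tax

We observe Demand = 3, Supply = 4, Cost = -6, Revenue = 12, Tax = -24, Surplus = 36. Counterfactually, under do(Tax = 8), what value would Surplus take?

The intervention breaks the incoming arrows to Tax: Tax <- -Demand - 2Revenue + 3 no longer applies, and Tax = 8.
Cost = -Demand - 3  [with Demand=3]  = -6
Surplus = Cost - 2Demand - 2Tax  [with Cost=-6, Demand=3, Tax=8]  = -28

-28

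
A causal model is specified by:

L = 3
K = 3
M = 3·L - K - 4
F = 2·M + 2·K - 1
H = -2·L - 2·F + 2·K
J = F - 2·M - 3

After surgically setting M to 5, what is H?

do(M=5) replaces the equation M = 3·L - K - 4 with the constant M = 5.
F = 2·M + 2·K - 1  [with M=5, K=3]  = 15
H = -2·L - 2·F + 2·K  [with L=3, F=15, K=3]  = -30

-30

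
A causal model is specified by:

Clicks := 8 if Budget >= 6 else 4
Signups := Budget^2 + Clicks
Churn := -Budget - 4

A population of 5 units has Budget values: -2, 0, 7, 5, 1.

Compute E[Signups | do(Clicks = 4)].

19.8

The intervention sets Clicks=4 in all 5 units regardless of Budget. Recomputing Signups per unit gives 8, 4, 53, 29, 5; average 19.8.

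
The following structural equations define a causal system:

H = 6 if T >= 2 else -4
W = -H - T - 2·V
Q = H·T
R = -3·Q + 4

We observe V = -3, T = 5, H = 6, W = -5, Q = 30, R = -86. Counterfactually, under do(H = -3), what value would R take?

The intervention breaks the incoming arrows to H: H = 6 if T >= 2 else -4 no longer applies, and H = -3.
Q = H·T  [with H=-3, T=5]  = -15
R = -3·Q + 4  [with Q=-15]  = 49

49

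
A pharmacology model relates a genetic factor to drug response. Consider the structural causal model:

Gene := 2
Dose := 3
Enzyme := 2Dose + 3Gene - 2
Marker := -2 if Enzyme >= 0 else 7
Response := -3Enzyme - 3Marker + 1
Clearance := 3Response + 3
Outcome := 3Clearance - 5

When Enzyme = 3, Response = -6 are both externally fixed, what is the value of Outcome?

-50

Under do(Enzyme = 3, Response = -6), each intervened variable's structural equation is replaced by its fixed value.
Clearance = 3Response + 3  [with Response=-6]  = -15
Outcome = 3Clearance - 5  [with Clearance=-15]  = -50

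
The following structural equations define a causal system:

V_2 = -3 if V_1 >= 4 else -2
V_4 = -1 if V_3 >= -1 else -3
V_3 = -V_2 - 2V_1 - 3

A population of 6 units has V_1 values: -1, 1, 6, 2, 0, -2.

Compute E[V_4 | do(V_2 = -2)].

-2

The intervention sets V_2=-2 in all 6 units regardless of V_1. Recomputing V_4 per unit gives -1, -3, -3, -3, -1, -1; average -2.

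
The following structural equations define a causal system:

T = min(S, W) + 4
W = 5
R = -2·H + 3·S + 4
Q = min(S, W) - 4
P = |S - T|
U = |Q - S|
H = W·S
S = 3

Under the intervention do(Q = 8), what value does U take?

The intervention breaks the incoming arrows to Q: Q = min(S, W) - 4 no longer applies, and Q = 8.
U = |Q - S|  [with Q=8, S=3]  = 5

5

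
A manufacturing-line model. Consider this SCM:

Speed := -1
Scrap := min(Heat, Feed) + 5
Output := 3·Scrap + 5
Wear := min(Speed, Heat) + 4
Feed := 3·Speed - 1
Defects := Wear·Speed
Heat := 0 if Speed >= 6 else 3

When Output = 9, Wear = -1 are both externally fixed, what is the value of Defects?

Under do(Output = 9, Wear = -1), each intervened variable's structural equation is replaced by its fixed value.
Defects = Wear·Speed  [with Wear=-1, Speed=-1]  = 1

1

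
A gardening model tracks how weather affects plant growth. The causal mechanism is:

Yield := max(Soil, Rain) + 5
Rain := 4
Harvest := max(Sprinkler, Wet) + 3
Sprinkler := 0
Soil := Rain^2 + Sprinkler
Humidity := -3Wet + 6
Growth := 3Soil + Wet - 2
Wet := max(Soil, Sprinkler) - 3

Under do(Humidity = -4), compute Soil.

16

do(Humidity=-4) replaces the equation Humidity := -3Wet + 6 with the constant Humidity = -4.
Soil is not downstream of the intervention, so its value is determined by the original equations.
Soil = Rain^2 + Sprinkler  [with Rain=4, Sprinkler=0]  = 16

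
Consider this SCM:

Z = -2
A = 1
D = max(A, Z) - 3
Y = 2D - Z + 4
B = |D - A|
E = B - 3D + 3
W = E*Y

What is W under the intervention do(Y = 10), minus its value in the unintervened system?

The intervention breaks the incoming arrows to Y: Y = 2D - Z + 4 no longer applies, and Y = 10.
D = max(A, Z) - 3  [with A=1, Z=-2]  = -2
B = |D - A|  [with D=-2, A=1]  = 3
E = B - 3D + 3  [with B=3, D=-2]  = 12
W = E*Y  [with E=12, Y=10]  = 120
Without intervention: D = max(A, Z) - 3  [with A=1, Z=-2]  = -2; Y = 2D - Z + 4  [with D=-2, Z=-2]  = 2; B = |D - A|  [with D=-2, A=1]  = 3; E = B - 3D + 3  [with B=3, D=-2]  = 12; W = E*Y  [with E=12, Y=2]  = 24.
Change = 120 − 24 = 96.

96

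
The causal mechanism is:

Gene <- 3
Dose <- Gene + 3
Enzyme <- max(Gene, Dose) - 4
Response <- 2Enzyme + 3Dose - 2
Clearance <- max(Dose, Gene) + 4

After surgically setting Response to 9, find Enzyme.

Under do(Response=9), the mechanism Response <- 2Enzyme + 3Dose - 2 is discarded; Response is fixed at 9.
Since Enzyme is not a descendant of the intervened variable, it is unaffected.
Dose = Gene + 3  [with Gene=3]  = 6
Enzyme = max(Gene, Dose) - 4  [with Gene=3, Dose=6]  = 2

2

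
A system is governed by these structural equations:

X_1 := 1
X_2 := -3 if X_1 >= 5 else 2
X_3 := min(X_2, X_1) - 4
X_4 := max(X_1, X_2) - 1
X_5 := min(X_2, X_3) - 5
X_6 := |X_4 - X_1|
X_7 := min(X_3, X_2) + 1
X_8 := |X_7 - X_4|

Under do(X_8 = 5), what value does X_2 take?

The intervention breaks the incoming arrows to X_8: X_8 := |X_7 - X_4| no longer applies, and X_8 = 5.
X_2 is not downstream of the intervention, so its value is determined by the original equations.
X_2 = -3 if X_1 >= 5 else 2  [with X_1=1]  = 2

2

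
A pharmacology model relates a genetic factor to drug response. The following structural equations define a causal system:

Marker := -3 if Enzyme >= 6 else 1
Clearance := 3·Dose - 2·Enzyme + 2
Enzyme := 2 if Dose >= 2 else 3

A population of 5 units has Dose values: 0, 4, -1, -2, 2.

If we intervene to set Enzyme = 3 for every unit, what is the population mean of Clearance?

-2.2

do(Enzyme=3) breaks Enzyme's dependence on Dose. With Enzyme=3 fixed, Clearance across the units is -4, 8, -7, -10, 2, mean -2.2.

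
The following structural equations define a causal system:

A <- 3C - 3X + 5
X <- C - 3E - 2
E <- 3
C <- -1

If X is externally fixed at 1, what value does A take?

The intervention breaks the incoming arrows to X: X <- C - 3E - 2 no longer applies, and X = 1.
A = 3C - 3X + 5  [with C=-1, X=1]  = -1

-1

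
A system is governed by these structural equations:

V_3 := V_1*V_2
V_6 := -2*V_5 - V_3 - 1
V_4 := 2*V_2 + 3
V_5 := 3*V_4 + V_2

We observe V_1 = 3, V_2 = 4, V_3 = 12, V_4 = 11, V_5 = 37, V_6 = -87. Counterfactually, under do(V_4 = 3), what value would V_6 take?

-39

Under do(V_4=3), the mechanism V_4 := 2*V_2 + 3 is discarded; V_4 is fixed at 3.
V_3 = V_1*V_2  [with V_1=3, V_2=4]  = 12
V_5 = 3*V_4 + V_2  [with V_4=3, V_2=4]  = 13
V_6 = -2*V_5 - V_3 - 1  [with V_5=13, V_3=12]  = -39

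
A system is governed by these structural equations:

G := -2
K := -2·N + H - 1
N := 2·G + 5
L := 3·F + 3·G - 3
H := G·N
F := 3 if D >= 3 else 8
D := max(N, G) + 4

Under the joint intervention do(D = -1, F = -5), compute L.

Under do(D = -1, F = -5), each intervened variable's structural equation is replaced by its fixed value.
L = 3·F + 3·G - 3  [with F=-5, G=-2]  = -24

-24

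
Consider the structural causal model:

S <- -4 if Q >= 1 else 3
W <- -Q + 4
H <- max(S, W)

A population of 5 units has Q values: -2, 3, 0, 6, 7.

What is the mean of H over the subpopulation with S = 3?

Observing S=3 restricts to units where S's equation naturally yields 3: Q ∈ {-2, 0}. In that subpopulation H = 6, 4, mean 5.

5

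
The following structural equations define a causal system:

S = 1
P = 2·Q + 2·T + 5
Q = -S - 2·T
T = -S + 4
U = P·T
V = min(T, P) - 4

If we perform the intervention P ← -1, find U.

-3

Intervening sets P = -1 and removes its equation (P = 2·Q + 2·T + 5).
T = -S + 4  [with S=1]  = 3
U = P·T  [with P=-1, T=3]  = -3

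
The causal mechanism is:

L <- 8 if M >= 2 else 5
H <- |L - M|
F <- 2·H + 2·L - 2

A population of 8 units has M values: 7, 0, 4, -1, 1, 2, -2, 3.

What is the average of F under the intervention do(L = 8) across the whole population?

26.5

Every unit gets L=8 under the intervention. F values become 16, 30, 22, 32, 28, 26, 34, 24; E[F|do(L=8)] = 26.5.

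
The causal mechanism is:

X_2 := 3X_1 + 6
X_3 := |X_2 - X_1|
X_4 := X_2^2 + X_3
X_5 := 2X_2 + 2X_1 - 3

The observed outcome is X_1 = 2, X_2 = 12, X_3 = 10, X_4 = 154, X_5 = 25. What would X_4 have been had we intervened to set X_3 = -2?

The intervention breaks the incoming arrows to X_3: X_3 := |X_2 - X_1| no longer applies, and X_3 = -2.
X_2 = 3X_1 + 6  [with X_1=2]  = 12
X_4 = X_2^2 + X_3  [with X_2=12, X_3=-2]  = 142

142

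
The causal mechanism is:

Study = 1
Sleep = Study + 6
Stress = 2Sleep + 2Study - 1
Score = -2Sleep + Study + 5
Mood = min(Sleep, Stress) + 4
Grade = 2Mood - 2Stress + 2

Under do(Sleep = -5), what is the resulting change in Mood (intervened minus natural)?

do(Sleep=-5) replaces the equation Sleep = Study + 6 with the constant Sleep = -5.
Stress = 2Sleep + 2Study - 1  [with Sleep=-5, Study=1]  = -9
Mood = min(Sleep, Stress) + 4  [with Sleep=-5, Stress=-9]  = -5
Without intervention: Sleep = Study + 6  [with Study=1]  = 7; Stress = 2Sleep + 2Study - 1  [with Sleep=7, Study=1]  = 15; Mood = min(Sleep, Stress) + 4  [with Sleep=7, Stress=15]  = 11.
Change = -5 − 11 = -16.

-16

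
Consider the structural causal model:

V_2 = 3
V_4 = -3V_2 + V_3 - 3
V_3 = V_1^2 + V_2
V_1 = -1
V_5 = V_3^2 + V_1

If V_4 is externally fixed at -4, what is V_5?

15

Intervening sets V_4 = -4 and removes its equation (V_4 = -3V_2 + V_3 - 3).
No directed path runs from V_4 to V_5, so V_5 keeps its natural value.
V_3 = V_1^2 + V_2  [with V_1=-1, V_2=3]  = 4
V_5 = V_3^2 + V_1  [with V_3=4, V_1=-1]  = 15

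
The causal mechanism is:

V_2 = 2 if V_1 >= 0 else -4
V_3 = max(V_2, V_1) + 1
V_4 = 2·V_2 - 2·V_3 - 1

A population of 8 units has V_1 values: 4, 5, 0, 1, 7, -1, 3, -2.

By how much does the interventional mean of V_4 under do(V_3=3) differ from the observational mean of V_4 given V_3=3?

Every unit gets V_3=3 under the intervention. V_4 values become -3, -3, -3, -3, -3, -15, -3, -15; E[V_4|do(V_3=3)] = -6.
Observing V_3=3 restricts to units where V_3's equation naturally yields 3: V_1 ∈ {0, 1}. In that subpopulation V_4 = -3, -3, mean -3.
Difference = -6 − (-3) = -3.

-3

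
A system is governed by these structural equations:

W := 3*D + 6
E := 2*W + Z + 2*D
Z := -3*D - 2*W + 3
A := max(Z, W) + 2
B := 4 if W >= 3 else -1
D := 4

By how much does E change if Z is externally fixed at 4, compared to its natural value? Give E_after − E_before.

The intervention breaks the incoming arrows to Z: Z := -3*D - 2*W + 3 no longer applies, and Z = 4.
W = 3*D + 6  [with D=4]  = 18
E = 2*W + Z + 2*D  [with W=18, Z=4, D=4]  = 48
Without intervention: W = 3*D + 6  [with D=4]  = 18; Z = -3*D - 2*W + 3  [with D=4, W=18]  = -45; E = 2*W + Z + 2*D  [with W=18, Z=-45, D=4]  = -1.
Change = 48 − (-1) = 49.

49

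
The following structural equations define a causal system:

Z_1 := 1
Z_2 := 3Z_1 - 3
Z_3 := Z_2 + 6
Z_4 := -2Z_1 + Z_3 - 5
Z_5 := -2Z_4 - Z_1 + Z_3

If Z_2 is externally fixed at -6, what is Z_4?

-7

Under do(Z_2=-6), the mechanism Z_2 := 3Z_1 - 3 is discarded; Z_2 is fixed at -6.
Z_3 = Z_2 + 6  [with Z_2=-6]  = 0
Z_4 = -2Z_1 + Z_3 - 5  [with Z_1=1, Z_3=0]  = -7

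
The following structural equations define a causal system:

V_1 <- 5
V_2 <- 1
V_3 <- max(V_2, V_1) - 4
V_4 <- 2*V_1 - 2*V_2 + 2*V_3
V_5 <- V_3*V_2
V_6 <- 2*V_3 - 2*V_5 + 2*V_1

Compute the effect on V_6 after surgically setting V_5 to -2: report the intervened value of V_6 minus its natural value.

6

The intervention breaks the incoming arrows to V_5: V_5 <- V_3*V_2 no longer applies, and V_5 = -2.
V_3 = max(V_2, V_1) - 4  [with V_2=1, V_1=5]  = 1
V_6 = 2*V_3 - 2*V_5 + 2*V_1  [with V_3=1, V_5=-2, V_1=5]  = 16
Without intervention: V_3 = max(V_2, V_1) - 4  [with V_2=1, V_1=5]  = 1; V_5 = V_3*V_2  [with V_3=1, V_2=1]  = 1; V_6 = 2*V_3 - 2*V_5 + 2*V_1  [with V_3=1, V_5=1, V_1=5]  = 10.
Change = 16 − 10 = 6.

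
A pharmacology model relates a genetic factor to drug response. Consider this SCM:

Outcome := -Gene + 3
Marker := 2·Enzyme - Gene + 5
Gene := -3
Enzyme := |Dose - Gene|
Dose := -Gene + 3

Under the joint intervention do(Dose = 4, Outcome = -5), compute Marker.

22

The joint intervention fixes Dose = 4, Outcome = -5, removing each variable's own equation.
Enzyme = |Dose - Gene|  [with Dose=4, Gene=-3]  = 7
Marker = 2·Enzyme - Gene + 5  [with Enzyme=7, Gene=-3]  = 22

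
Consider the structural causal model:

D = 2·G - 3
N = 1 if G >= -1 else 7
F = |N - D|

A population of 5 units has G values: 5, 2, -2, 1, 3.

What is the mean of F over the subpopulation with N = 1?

2.5

Observing N=1 restricts to units where N's equation naturally yields 1: G ∈ {5, 2, 1, 3}. In that subpopulation F = 6, 0, 2, 2, mean 2.5.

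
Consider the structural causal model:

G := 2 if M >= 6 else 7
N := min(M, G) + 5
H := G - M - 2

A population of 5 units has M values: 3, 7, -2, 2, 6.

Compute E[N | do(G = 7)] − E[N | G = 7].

Every unit gets G=7 under the intervention. N values become 8, 12, 3, 7, 11; E[N|do(G=7)] = 8.2.
E[N|G=7] averages over only the 3 units with G=7 (M = 3, -2, 2): N = 8, 3, 7, mean 6.
Difference = 8.2 − 6 = 2.2.

2.2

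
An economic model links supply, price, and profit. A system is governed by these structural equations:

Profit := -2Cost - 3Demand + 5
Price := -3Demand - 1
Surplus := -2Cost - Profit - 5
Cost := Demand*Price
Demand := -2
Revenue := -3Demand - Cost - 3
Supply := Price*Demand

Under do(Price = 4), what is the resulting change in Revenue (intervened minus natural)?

do(Price=4) replaces the equation Price := -3Demand - 1 with the constant Price = 4.
Cost = Demand*Price  [with Demand=-2, Price=4]  = -8
Revenue = -3Demand - Cost - 3  [with Demand=-2, Cost=-8]  = 11
Without intervention: Price = -3Demand - 1  [with Demand=-2]  = 5; Cost = Demand*Price  [with Demand=-2, Price=5]  = -10; Revenue = -3Demand - Cost - 3  [with Demand=-2, Cost=-10]  = 13.
Change = 11 − 13 = -2.

-2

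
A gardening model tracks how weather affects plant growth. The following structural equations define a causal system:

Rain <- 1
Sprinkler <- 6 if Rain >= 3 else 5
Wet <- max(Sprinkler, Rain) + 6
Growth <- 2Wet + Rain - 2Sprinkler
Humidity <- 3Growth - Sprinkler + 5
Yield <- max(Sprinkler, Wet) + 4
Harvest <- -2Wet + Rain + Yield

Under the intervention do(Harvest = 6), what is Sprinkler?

Under do(Harvest=6), the mechanism Harvest <- -2Wet + Rain + Yield is discarded; Harvest is fixed at 6.
Sprinkler is not downstream of the intervention, so its value is determined by the original equations.
Sprinkler = 6 if Rain >= 3 else 5  [with Rain=1]  = 5

5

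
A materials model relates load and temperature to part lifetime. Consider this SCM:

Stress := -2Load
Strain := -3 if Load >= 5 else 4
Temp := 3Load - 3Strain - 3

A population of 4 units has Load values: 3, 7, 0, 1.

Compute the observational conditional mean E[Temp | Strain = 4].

Conditioning on Strain=4 selects the 3 unit(s) with Load ∈ {3, 0, 1}. Their Temp values: -6, -15, -12. Mean = -11.

-11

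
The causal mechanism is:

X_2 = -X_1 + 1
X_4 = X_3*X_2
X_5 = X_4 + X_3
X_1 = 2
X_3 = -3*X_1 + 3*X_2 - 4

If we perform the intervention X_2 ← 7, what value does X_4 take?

77

Under do(X_2=7), the mechanism X_2 = -X_1 + 1 is discarded; X_2 is fixed at 7.
X_3 = -3*X_1 + 3*X_2 - 4  [with X_1=2, X_2=7]  = 11
X_4 = X_3*X_2  [with X_3=11, X_2=7]  = 77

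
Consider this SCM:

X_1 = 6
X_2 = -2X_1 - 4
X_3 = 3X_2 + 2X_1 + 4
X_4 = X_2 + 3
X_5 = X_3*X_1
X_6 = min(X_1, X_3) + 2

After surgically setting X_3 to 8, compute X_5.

do(X_3=8) replaces the equation X_3 = 3X_2 + 2X_1 + 4 with the constant X_3 = 8.
X_5 = X_3*X_1  [with X_3=8, X_1=6]  = 48

48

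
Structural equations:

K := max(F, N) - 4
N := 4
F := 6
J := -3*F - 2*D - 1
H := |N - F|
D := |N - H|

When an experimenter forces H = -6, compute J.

Under do(H=-6), the mechanism H := |N - F| is discarded; H is fixed at -6.
D = |N - H|  [with N=4, H=-6]  = 10
J = -3*F - 2*D - 1  [with F=6, D=10]  = -39

-39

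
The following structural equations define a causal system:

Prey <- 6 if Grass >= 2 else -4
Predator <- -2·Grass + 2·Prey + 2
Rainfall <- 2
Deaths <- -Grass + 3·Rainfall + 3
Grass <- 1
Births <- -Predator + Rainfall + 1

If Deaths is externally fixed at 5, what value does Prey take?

-4

do(Deaths=5) replaces the equation Deaths <- -Grass + 3·Rainfall + 3 with the constant Deaths = 5.
Prey is not downstream of the intervention, so its value is determined by the original equations.
Prey = 6 if Grass >= 2 else -4  [with Grass=1]  = -4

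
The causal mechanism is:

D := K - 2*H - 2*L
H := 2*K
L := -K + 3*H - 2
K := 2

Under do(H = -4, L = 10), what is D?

Setting H = -4, L = 10 by intervention discards those variables' equations.
D = K - 2*H - 2*L  [with K=2, H=-4, L=10]  = -10

-10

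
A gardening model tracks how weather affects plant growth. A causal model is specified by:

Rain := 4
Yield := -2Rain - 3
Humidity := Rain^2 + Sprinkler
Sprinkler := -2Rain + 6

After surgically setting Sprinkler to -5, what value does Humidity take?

11

The intervention breaks the incoming arrows to Sprinkler: Sprinkler := -2Rain + 6 no longer applies, and Sprinkler = -5.
Humidity = Rain^2 + Sprinkler  [with Rain=4, Sprinkler=-5]  = 11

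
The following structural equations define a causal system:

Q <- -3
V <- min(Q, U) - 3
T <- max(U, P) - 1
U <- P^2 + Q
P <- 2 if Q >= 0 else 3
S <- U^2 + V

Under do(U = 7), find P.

3

Under do(U=7), the mechanism U <- P^2 + Q is discarded; U is fixed at 7.
Since P is not a descendant of the intervened variable, it is unaffected.
P = 2 if Q >= 0 else 3  [with Q=-3]  = 3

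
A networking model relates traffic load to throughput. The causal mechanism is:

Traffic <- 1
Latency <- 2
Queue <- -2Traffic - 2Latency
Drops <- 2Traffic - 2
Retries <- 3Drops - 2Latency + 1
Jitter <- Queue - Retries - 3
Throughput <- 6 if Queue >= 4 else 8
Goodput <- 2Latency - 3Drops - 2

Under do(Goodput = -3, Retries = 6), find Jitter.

Under do(Goodput = -3, Retries = 6), each intervened variable's structural equation is replaced by its fixed value.
Queue = -2Traffic - 2Latency  [with Traffic=1, Latency=2]  = -6
Jitter = Queue - Retries - 3  [with Queue=-6, Retries=6]  = -15

-15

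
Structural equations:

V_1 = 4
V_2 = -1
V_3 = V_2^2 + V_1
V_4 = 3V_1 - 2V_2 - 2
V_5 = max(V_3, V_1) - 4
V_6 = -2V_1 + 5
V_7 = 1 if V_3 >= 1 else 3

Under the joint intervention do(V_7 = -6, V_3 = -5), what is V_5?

Under do(V_7 = -6, V_3 = -5), each intervened variable's structural equation is replaced by its fixed value.
V_5 = max(V_3, V_1) - 4  [with V_3=-5, V_1=4]  = 0

0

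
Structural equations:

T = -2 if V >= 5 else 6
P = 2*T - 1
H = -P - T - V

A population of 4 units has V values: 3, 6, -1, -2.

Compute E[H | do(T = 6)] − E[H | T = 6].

-1.5

The intervention sets T=6 in all 4 units regardless of V. Recomputing H per unit gives -20, -23, -16, -15; average -18.5.
E[H|T=6] averages over only the 3 units with T=6 (V = 3, -1, -2): H = -20, -16, -15, mean -17.
Difference = -18.5 − (-17) = -1.5.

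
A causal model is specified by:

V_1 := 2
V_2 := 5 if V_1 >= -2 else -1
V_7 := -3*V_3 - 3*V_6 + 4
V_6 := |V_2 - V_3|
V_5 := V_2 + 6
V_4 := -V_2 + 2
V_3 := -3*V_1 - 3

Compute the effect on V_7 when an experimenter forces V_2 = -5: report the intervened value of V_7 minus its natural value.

30

Under do(V_2=-5), the mechanism V_2 := 5 if V_1 >= -2 else -1 is discarded; V_2 is fixed at -5.
V_3 = -3*V_1 - 3  [with V_1=2]  = -9
V_6 = |V_2 - V_3|  [with V_2=-5, V_3=-9]  = 4
V_7 = -3*V_3 - 3*V_6 + 4  [with V_3=-9, V_6=4]  = 19
Without intervention: V_2 = 5 if V_1 >= -2 else -1  [with V_1=2]  = 5; V_3 = -3*V_1 - 3  [with V_1=2]  = -9; V_6 = |V_2 - V_3|  [with V_2=5, V_3=-9]  = 14; V_7 = -3*V_3 - 3*V_6 + 4  [with V_3=-9, V_6=14]  = -11.
Change = 19 − (-11) = 30.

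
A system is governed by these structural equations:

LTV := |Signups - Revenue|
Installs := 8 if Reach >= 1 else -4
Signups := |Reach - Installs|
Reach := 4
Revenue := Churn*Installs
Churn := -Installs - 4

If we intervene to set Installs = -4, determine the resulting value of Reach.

Under do(Installs=-4), the mechanism Installs := 8 if Reach >= 1 else -4 is discarded; Installs is fixed at -4.
Reach is not downstream of the intervention, so its value is determined by the original equations.

4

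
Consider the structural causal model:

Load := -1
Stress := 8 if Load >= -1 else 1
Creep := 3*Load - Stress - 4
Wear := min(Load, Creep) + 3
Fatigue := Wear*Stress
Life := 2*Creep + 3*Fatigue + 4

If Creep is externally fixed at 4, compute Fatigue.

16

do(Creep=4) replaces the equation Creep := 3*Load - Stress - 4 with the constant Creep = 4.
Stress = 8 if Load >= -1 else 1  [with Load=-1]  = 8
Wear = min(Load, Creep) + 3  [with Load=-1, Creep=4]  = 2
Fatigue = Wear*Stress  [with Wear=2, Stress=8]  = 16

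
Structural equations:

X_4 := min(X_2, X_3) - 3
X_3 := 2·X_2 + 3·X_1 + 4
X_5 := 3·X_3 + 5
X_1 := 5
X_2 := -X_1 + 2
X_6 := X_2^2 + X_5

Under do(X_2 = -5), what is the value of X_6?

57

Under do(X_2=-5), the mechanism X_2 := -X_1 + 2 is discarded; X_2 is fixed at -5.
X_3 = 2·X_2 + 3·X_1 + 4  [with X_2=-5, X_1=5]  = 9
X_5 = 3·X_3 + 5  [with X_3=9]  = 32
X_6 = X_2^2 + X_5  [with X_2=-5, X_5=32]  = 57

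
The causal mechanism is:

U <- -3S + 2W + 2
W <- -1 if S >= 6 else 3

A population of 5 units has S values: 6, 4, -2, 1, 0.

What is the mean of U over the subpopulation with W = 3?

Conditioning on W=3 selects the 4 unit(s) with S ∈ {4, -2, 1, 0}. Their U values: -4, 14, 5, 8. Mean = 5.75.

5.75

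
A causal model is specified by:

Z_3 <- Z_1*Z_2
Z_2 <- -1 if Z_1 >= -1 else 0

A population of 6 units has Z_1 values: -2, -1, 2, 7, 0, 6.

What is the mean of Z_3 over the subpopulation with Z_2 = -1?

E[Z_3|Z_2=-1] averages over only the 5 units with Z_2=-1 (Z_1 = -1, 2, 7, 0, 6): Z_3 = 1, -2, -7, 0, -6, mean -2.8.

-2.8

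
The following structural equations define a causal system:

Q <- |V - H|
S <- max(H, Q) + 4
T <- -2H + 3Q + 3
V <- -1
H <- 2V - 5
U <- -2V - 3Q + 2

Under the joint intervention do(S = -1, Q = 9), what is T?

Under do(S = -1, Q = 9), each intervened variable's structural equation is replaced by its fixed value.
H = 2V - 5  [with V=-1]  = -7
T = -2H + 3Q + 3  [with H=-7, Q=9]  = 44

44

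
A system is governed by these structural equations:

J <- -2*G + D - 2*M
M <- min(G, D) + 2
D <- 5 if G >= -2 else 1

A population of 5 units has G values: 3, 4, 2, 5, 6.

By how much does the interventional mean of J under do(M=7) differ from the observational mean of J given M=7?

3

Every unit gets M=7 under the intervention. J values become -15, -17, -13, -19, -21; E[J|do(M=7)] = -17.
Conditioning on M=7 selects the 2 unit(s) with G ∈ {5, 6}. Their J values: -19, -21. Mean = -20.
Difference = -17 − (-20) = 3.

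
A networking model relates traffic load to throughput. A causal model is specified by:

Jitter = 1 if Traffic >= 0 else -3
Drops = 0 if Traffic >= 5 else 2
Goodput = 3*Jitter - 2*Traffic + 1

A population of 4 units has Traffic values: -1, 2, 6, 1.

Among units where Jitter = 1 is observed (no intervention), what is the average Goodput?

-2

Observing Jitter=1 restricts to units where Jitter's equation naturally yields 1: Traffic ∈ {2, 6, 1}. In that subpopulation Goodput = 0, -8, 2, mean -2.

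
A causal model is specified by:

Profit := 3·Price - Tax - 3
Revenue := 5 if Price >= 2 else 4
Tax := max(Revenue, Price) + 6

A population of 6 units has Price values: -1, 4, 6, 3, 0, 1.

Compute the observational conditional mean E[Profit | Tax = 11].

-3.5

Observing Tax=11 restricts to units where Tax's equation naturally yields 11: Price ∈ {4, 3}. In that subpopulation Profit = -2, -5, mean -3.5.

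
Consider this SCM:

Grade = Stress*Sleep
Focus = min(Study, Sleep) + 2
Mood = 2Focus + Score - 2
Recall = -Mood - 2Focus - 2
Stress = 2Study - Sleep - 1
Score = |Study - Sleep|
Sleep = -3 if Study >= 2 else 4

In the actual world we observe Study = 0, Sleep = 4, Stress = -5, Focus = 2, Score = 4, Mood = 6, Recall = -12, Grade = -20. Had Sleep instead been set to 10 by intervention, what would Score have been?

10

do(Sleep=10) replaces the equation Sleep = -3 if Study >= 2 else 4 with the constant Sleep = 10.
Score = |Study - Sleep|  [with Study=0, Sleep=10]  = 10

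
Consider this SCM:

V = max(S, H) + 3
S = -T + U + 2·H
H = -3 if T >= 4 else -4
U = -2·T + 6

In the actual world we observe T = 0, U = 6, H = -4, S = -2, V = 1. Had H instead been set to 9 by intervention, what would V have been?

do(H=9) replaces the equation H = -3 if T >= 4 else -4 with the constant H = 9.
U = -2·T + 6  [with T=0]  = 6
S = -T + U + 2·H  [with T=0, U=6, H=9]  = 24
V = max(S, H) + 3  [with S=24, H=9]  = 27

27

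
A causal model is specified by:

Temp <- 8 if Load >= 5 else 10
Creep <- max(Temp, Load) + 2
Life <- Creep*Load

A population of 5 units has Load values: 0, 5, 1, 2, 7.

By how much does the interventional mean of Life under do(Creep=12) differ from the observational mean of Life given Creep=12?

Every unit gets Creep=12 under the intervention. Life values become 0, 60, 12, 24, 84; E[Life|do(Creep=12)] = 36.
Observing Creep=12 restricts to units where Creep's equation naturally yields 12: Load ∈ {0, 1, 2}. In that subpopulation Life = 0, 12, 24, mean 12.
Difference = 36 − 12 = 24.

24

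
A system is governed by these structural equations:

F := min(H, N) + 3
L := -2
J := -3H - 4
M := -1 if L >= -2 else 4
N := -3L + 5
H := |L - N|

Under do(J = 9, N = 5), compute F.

8

Under do(J = 9, N = 5), each intervened variable's structural equation is replaced by its fixed value.
H = |L - N|  [with L=-2, N=5]  = 7
F = min(H, N) + 3  [with H=7, N=5]  = 8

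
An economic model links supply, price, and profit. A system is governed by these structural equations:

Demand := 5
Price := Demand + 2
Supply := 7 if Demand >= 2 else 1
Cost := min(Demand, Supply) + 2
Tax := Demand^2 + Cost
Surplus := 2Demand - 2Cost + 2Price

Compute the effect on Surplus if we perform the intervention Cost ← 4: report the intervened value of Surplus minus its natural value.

6

Under do(Cost=4), the mechanism Cost := min(Demand, Supply) + 2 is discarded; Cost is fixed at 4.
Price = Demand + 2  [with Demand=5]  = 7
Surplus = 2Demand - 2Cost + 2Price  [with Demand=5, Cost=4, Price=7]  = 16
Without intervention: Price = Demand + 2  [with Demand=5]  = 7; Supply = 7 if Demand >= 2 else 1  [with Demand=5]  = 7; Cost = min(Demand, Supply) + 2  [with Demand=5, Supply=7]  = 7; Surplus = 2Demand - 2Cost + 2Price  [with Demand=5, Cost=7, Price=7]  = 10.
Change = 16 − 10 = 6.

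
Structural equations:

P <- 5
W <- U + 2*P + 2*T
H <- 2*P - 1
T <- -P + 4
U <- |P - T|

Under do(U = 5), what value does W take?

13

do(U=5) replaces the equation U <- |P - T| with the constant U = 5.
T = -P + 4  [with P=5]  = -1
W = U + 2*P + 2*T  [with U=5, P=5, T=-1]  = 13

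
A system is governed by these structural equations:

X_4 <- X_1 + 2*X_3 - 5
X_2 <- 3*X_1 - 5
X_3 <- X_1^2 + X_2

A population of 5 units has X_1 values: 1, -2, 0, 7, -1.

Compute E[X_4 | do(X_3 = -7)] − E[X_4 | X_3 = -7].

Under do(X_3=-7), X_3's equation is replaced by X_3=-7 for every unit. Per-unit X_4: -18, -21, -19, -12, -20. Mean = -18.
Conditioning on X_3=-7 selects the 2 unit(s) with X_1 ∈ {-2, -1}. Their X_4 values: -21, -20. Mean = -20.5.
Difference = -18 − (-20.5) = 2.5.

2.5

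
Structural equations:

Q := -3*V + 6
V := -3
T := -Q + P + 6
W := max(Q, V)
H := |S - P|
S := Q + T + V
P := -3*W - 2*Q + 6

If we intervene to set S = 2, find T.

do(S=2) replaces the equation S := Q + T + V with the constant S = 2.
Since T is not a descendant of the intervened variable, it is unaffected.
Q = -3*V + 6  [with V=-3]  = 15
W = max(Q, V)  [with Q=15, V=-3]  = 15
P = -3*W - 2*Q + 6  [with W=15, Q=15]  = -69
T = -Q + P + 6  [with Q=15, P=-69]  = -78

-78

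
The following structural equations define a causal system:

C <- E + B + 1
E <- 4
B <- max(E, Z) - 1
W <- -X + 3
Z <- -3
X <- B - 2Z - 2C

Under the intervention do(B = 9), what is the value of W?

The intervention breaks the incoming arrows to B: B <- max(E, Z) - 1 no longer applies, and B = 9.
C = E + B + 1  [with E=4, B=9]  = 14
X = B - 2Z - 2C  [with B=9, Z=-3, C=14]  = -13
W = -X + 3  [with X=-13]  = 16

16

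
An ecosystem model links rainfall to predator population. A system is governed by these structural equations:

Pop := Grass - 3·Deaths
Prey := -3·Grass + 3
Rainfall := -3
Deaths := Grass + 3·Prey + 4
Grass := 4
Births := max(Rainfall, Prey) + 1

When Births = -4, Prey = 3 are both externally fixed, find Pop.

The joint intervention fixes Births = -4, Prey = 3, removing each variable's own equation.
Deaths = Grass + 3·Prey + 4  [with Grass=4, Prey=3]  = 17
Pop = Grass - 3·Deaths  [with Grass=4, Deaths=17]  = -47

-47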